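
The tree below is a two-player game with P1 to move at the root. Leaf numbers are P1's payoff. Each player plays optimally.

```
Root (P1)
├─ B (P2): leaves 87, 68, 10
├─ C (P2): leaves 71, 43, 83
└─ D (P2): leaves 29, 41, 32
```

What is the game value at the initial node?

43

B (P2): min(87, 68, 10) = 10
C (P2): min(71, 43, 83) = 43
D (P2): min(29, 41, 32) = 29
Root (P1): max(10, 43, 29) = 43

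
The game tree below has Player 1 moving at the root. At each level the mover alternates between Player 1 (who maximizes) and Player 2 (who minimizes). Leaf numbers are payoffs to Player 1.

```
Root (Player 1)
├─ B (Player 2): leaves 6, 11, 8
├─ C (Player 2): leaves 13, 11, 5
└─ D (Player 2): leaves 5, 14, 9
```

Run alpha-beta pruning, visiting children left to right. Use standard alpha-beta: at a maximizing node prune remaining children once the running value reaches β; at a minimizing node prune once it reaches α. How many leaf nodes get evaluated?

7

B [α=-∞,β=+∞]: v=6
C [α=6,β=+∞]: v=5
D [α=6,β=+∞]: v=5 after child 1 ≤ α → α-cutoff, skip 2
Root [α=-∞,β=+∞]: v=6
Leaves evaluated: 7 of 9.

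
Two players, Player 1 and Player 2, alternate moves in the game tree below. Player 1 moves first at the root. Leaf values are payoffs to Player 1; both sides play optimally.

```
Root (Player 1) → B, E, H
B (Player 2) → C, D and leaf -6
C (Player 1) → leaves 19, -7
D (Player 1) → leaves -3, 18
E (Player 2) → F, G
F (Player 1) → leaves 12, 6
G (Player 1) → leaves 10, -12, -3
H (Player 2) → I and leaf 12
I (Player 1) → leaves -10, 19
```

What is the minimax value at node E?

F: max(12, 6) = 12
G: max(10, -12, -3) = 10
E: min(12, 10) = 10

10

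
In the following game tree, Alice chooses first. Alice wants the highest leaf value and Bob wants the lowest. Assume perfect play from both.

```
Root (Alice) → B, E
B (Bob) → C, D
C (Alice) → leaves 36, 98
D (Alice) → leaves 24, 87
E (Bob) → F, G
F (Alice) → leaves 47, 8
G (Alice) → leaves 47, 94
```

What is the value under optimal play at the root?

C (Alice): max(36, 98) = 98
D (Alice): max(24, 87) = 87
B (Bob): min(98, 87) = 87
F (Alice): max(47, 8) = 47
G (Alice): max(47, 94) = 94
E (Bob): min(47, 94) = 47
Root (Alice): max(87, 47) = 87

87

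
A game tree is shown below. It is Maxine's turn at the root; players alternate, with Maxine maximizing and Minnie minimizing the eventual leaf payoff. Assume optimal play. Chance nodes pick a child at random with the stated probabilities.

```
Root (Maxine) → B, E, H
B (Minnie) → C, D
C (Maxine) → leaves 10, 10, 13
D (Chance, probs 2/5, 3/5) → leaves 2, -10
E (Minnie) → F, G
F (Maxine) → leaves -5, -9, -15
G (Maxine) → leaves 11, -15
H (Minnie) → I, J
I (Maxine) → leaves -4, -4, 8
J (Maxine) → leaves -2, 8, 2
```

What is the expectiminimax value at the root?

C (Maxine): max(10, 10, 13) = 13
D (Chance): 2/5·2 + 3/5·-10 = -5.2
B (Minnie): min(13, -5.2) = -5.2
F (Maxine): max(-5, -9, -15) = -5
G (Maxine): max(11, -15) = 11
E (Minnie): min(-5, 11) = -5
I (Maxine): max(-4, -4, 8) = 8
J (Maxine): max(-2, 8, 2) = 8
H (Minnie): min(8, 8) = 8
Root (Maxine): max(-5.2, -5, 8) = 8

8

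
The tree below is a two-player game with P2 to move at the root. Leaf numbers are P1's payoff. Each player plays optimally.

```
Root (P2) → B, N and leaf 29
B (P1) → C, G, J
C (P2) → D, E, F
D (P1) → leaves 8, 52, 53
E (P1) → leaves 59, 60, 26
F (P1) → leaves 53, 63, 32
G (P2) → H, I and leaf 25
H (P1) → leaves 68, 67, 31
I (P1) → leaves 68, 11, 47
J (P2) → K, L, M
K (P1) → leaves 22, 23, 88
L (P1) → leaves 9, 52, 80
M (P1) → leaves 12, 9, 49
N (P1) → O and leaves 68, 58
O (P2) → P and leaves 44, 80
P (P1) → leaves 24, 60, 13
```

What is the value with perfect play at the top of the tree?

29

D (P1): max(8, 52, 53) = 53
E (P1): max(59, 60, 26) = 60
F (P1): max(53, 63, 32) = 63
C (P2): min(53, 60, 63) = 53
H (P1): max(68, 67, 31) = 68
I (P1): max(68, 11, 47) = 68
G (P2): min(68, 68, 25) = 25
K (P1): max(22, 23, 88) = 88
L (P1): max(9, 52, 80) = 80
M (P1): max(12, 9, 49) = 49
J (P2): min(88, 80, 49) = 49
B (P1): max(53, 25, 49) = 53
P (P1): max(24, 60, 13) = 60
O (P2): min(60, 44, 80) = 44
N (P1): max(44, 68, 58) = 68
Root (P2): min(53, 68, 29) = 29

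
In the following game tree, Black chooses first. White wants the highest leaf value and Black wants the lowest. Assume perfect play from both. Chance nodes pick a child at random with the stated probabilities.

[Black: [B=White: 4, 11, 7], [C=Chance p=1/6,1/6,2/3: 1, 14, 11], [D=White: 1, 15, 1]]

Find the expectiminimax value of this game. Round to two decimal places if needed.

9.83

B (White): max(4, 11, 7) = 11
C (Chance): 1/6·1 + 1/6·14 + 2/3·11 = 9.83
D (White): max(1, 15, 1) = 15
Root (Black): min(11, 9.83, 15) = 9.83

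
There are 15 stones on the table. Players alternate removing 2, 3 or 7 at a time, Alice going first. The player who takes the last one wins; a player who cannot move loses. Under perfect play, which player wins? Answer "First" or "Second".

Second

Positions where the player to move wins (W) vs loses (L):
i:   0  1  2  3  4  5  6  7  8  9 10 11 12 13 14 15
     L  L  W  W  W  L  L  W  W  W  L  L  W  W  W  L
Position 15 is L, so the second player wins.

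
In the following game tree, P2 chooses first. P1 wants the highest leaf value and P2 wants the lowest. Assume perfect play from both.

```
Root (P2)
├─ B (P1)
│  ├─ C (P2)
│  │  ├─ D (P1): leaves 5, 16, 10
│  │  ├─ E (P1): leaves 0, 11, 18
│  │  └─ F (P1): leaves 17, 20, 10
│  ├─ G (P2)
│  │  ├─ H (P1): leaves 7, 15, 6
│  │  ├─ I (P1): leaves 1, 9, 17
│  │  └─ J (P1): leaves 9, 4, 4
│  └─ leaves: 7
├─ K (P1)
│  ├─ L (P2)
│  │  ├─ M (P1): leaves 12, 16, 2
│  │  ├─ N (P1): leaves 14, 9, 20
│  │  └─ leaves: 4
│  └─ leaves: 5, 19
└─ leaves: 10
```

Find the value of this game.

10

D (P1): max(5, 16, 10) = 16
E (P1): max(0, 11, 18) = 18
F (P1): max(17, 20, 10) = 20
C (P2): min(16, 18, 20) = 16
H (P1): max(7, 15, 6) = 15
I (P1): max(1, 9, 17) = 17
J (P1): max(9, 4, 4) = 9
G (P2): min(15, 17, 9) = 9
B (P1): max(16, 9, 7) = 16
M (P1): max(12, 16, 2) = 16
N (P1): max(14, 9, 20) = 20
L (P2): min(16, 20, 4) = 4
K (P1): max(4, 5, 19) = 19
Root (P2): min(16, 19, 10) = 10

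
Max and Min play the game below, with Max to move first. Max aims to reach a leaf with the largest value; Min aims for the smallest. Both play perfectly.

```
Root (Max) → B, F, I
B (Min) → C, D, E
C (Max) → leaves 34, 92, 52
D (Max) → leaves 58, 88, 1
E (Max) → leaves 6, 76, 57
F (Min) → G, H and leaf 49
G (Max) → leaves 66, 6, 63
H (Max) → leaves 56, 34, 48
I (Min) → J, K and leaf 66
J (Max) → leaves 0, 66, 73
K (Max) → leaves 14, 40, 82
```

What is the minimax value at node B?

C: max(34, 92, 52) = 92
D: max(58, 88, 1) = 88
E: max(6, 76, 57) = 76
B: min(92, 88, 76) = 76

76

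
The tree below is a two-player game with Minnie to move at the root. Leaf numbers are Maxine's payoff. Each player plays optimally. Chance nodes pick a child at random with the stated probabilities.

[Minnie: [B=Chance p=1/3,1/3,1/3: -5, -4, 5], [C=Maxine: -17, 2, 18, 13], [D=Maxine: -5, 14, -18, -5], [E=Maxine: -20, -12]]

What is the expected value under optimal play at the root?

-12

B (Chance): 1/3·-5 + 1/3·-4 + 1/3·5 = -1.33
C (Maxine): max(-17, 2, 18, 13) = 18
D (Maxine): max(-5, 14, -18, -5) = 14
E (Maxine): max(-20, -12) = -12
Root (Minnie): min(-1.33, 18, 14, -12) = -12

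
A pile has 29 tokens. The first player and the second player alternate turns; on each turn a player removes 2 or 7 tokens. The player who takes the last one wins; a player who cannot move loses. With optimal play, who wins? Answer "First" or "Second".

First

W/L table (W = player to move can force a win):
i:   0  1  2  3  4  5  6  7  8  9 10 11 12 13 14 15 16 17 18 19 20 21 22 23 24 25 26 27 28 29
     L  L  W  W  L  L  W  W  W  L  L  W  W  L  L  W  W  W  L  L  W  W  L  L  W  W  W  L  L  W
Position 29 is W, so the first player wins.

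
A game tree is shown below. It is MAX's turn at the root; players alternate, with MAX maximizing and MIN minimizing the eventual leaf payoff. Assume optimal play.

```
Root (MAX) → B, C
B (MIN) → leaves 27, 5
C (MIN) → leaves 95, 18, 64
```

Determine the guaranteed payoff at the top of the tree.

B (MIN): min(27, 5) = 5
C (MIN): min(95, 18, 64) = 18
Root (MAX): max(5, 18) = 18

18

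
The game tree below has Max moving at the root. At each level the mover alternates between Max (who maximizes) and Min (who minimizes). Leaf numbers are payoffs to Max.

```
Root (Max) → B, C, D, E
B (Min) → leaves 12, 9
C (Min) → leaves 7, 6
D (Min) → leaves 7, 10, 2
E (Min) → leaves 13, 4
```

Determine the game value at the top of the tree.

9

B (Min): min(12, 9) = 9
C (Min): min(7, 6) = 6
D (Min): min(7, 10, 2) = 2
E (Min): min(13, 4) = 4
Root (Max): max(9, 6, 2, 4) = 9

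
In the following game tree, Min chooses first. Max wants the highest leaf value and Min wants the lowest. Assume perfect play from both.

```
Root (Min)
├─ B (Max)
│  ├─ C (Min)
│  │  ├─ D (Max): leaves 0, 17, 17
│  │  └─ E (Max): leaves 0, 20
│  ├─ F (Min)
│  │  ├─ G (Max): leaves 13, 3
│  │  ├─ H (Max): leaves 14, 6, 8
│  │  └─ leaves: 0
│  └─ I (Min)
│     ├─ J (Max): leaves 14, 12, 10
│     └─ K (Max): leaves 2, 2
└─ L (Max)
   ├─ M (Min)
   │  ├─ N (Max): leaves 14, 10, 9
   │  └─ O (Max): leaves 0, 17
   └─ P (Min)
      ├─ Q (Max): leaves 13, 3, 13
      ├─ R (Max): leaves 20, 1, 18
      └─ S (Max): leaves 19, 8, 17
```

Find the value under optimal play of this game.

D (Max): max(0, 17, 17) = 17
E (Max): max(0, 20) = 20
C (Min): min(17, 20) = 17
G (Max): max(13, 3) = 13
H (Max): max(14, 6, 8) = 14
F (Min): min(13, 14, 0) = 0
J (Max): max(14, 12, 10) = 14
K (Max): max(2, 2) = 2
I (Min): min(14, 2) = 2
B (Max): max(17, 0, 2) = 17
N (Max): max(14, 10, 9) = 14
O (Max): max(0, 17) = 17
M (Min): min(14, 17) = 14
Q (Max): max(13, 3, 13) = 13
R (Max): max(20, 1, 18) = 20
S (Max): max(19, 8, 17) = 19
P (Min): min(13, 20, 19) = 13
L (Max): max(14, 13) = 14
Root (Min): min(17, 14) = 14

14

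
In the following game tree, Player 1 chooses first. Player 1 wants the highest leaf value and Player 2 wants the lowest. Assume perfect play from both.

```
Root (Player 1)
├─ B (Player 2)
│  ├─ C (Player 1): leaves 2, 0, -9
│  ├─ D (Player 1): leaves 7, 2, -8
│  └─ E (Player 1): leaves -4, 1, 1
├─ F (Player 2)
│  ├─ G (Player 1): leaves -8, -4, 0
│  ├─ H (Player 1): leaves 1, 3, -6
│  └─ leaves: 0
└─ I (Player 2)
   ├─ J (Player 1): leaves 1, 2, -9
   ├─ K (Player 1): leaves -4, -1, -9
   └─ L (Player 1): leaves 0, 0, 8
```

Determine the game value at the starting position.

C (Player 1): max(2, 0, -9) = 2
D (Player 1): max(7, 2, -8) = 7
E (Player 1): max(-4, 1, 1) = 1
B (Player 2): min(2, 7, 1) = 1
G (Player 1): max(-8, -4, 0) = 0
H (Player 1): max(1, 3, -6) = 3
F (Player 2): min(0, 3, 0) = 0
J (Player 1): max(1, 2, -9) = 2
K (Player 1): max(-4, -1, -9) = -1
L (Player 1): max(0, 0, 8) = 8
I (Player 2): min(2, -1, 8) = -1
Root (Player 1): max(1, 0, -1) = 1

1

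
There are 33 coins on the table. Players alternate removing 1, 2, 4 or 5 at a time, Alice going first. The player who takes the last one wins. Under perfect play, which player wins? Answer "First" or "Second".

W/L table (W = player to move can force a win):
i:   0  1  2  3  4  5  6  7  8  9 10 11 12 13 14 15 16 17 18 19 20 21 22 23 24 25 26 27 28 29 30 31 32 33
     L  W  W  L  W  W  L  W  W  L  W  W  L  W  W  L  W  W  L  W  W  L  W  W  L  W  W  L  W  W  L  W  W  L
Position 33 is L, so the second player wins.

Second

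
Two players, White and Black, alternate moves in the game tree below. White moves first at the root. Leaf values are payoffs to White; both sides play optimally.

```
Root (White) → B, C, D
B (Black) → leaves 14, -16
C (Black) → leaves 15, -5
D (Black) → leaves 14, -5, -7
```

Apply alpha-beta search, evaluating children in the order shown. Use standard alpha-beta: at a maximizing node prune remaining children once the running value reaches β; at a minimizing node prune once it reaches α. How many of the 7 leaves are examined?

B [α=-∞,β=+∞]: v=-16
C [α=-16,β=+∞]: v=-5
D [α=-5,β=+∞]: v=-5 after child 2 ≤ α → α-cutoff, skip 1
Root [α=-∞,β=+∞]: v=-5
Leaves evaluated: 6 of 7.

6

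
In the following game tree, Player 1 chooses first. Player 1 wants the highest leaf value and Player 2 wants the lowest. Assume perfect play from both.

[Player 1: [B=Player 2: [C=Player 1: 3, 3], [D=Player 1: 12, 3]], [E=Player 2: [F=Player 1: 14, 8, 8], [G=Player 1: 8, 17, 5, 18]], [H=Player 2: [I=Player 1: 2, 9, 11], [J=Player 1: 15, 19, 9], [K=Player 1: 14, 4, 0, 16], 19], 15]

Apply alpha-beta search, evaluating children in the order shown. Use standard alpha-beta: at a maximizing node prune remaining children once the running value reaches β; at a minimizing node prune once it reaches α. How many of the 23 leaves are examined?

12

C [α=-∞,β=+∞]: v=3
D [α=-∞,β=3]: v=12 after child 1 ≥ β → β-cutoff, skip 1
B [α=-∞,β=+∞]: v=3
F [α=3,β=+∞]: v=14
G [α=3,β=14]: v=17 after child 2 ≥ β → β-cutoff, skip 2
E [α=3,β=+∞]: v=14
I [α=14,β=+∞]: v=11
H [α=14,β=+∞]: v=11 after child 1 ≤ α → α-cutoff, skip 3
Root [α=-∞,β=+∞]: v=15
Leaves evaluated: 12 of 23.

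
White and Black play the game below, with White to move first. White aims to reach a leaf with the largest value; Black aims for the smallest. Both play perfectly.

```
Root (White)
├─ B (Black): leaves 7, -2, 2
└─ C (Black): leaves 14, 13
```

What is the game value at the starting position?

13

B (Black): min(7, -2, 2) = -2
C (Black): min(14, 13) = 13
Root (White): max(-2, 13) = 13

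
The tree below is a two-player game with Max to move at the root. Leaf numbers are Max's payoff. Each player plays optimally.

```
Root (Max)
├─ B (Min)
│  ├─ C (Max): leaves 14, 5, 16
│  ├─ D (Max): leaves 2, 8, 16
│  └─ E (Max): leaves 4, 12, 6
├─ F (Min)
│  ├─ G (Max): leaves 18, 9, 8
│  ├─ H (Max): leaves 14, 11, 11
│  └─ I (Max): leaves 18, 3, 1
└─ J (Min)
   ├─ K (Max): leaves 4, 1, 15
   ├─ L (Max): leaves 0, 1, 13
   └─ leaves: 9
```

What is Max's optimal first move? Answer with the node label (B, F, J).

F

C (Max): max(14, 5, 16) = 16
D (Max): max(2, 8, 16) = 16
E (Max): max(4, 12, 6) = 12
B (Min): min(16, 16, 12) = 12
G (Max): max(18, 9, 8) = 18
H (Max): max(14, 11, 11) = 14
I (Max): max(18, 3, 1) = 18
F (Min): min(18, 14, 18) = 14
K (Max): max(4, 1, 15) = 15
L (Max): max(0, 1, 13) = 13
J (Min): min(15, 13, 9) = 9
Root (Max): max(12, 14, 9) = 14
Max picks the child with the highest value: F (value 14).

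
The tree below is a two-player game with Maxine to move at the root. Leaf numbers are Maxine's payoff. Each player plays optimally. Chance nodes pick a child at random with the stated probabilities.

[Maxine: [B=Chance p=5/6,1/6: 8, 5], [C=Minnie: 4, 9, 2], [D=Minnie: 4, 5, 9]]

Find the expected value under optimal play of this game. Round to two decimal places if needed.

B (Chance): 5/6·8 + 1/6·5 = 7.5
C (Minnie): min(4, 9, 2) = 2
D (Minnie): min(4, 5, 9) = 4
Root (Maxine): max(7.5, 2, 4) = 7.5

7.5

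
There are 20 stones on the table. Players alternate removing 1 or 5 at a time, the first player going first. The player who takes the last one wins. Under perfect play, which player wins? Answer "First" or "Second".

Positions where the player to move wins (W) vs loses (L):
i:   0  1  2  3  4  5  6  7  8  9 10 11 12 13 14 15 16 17 18 19 20
     L  W  L  W  L  W  L  W  L  W  L  W  L  W  L  W  L  W  L  W  L
Position 20 is L, so the second player wins.

Second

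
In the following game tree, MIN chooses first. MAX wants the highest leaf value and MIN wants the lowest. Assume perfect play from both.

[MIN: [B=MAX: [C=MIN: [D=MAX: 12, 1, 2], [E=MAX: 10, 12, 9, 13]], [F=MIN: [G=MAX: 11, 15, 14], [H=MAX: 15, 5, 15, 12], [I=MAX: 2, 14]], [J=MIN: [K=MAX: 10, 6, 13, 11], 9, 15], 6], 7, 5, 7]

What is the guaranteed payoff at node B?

14

D: max(12, 1, 2) = 12
E: max(10, 12, 9, 13) = 13
C: min(12, 13) = 12
G: max(11, 15, 14) = 15
H: max(15, 5, 15, 12) = 15
I: max(2, 14) = 14
F: min(15, 15, 14) = 14
K: max(10, 6, 13, 11) = 13
J: min(13, 9, 15) = 9
B: max(12, 14, 9, 6) = 14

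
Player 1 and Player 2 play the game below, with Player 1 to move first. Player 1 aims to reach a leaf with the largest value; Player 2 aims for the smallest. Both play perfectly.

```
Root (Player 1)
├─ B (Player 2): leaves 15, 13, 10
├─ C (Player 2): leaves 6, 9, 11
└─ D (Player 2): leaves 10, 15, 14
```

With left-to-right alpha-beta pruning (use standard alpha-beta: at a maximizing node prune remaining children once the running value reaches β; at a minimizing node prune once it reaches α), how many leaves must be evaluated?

B [α=-∞,β=+∞]: v=10
C [α=10,β=+∞]: v=6 after child 1 ≤ α → α-cutoff, skip 2
D [α=10,β=+∞]: v=10 after child 1 ≤ α → α-cutoff, skip 2
Root [α=-∞,β=+∞]: v=10
Leaves evaluated: 5 of 9.

5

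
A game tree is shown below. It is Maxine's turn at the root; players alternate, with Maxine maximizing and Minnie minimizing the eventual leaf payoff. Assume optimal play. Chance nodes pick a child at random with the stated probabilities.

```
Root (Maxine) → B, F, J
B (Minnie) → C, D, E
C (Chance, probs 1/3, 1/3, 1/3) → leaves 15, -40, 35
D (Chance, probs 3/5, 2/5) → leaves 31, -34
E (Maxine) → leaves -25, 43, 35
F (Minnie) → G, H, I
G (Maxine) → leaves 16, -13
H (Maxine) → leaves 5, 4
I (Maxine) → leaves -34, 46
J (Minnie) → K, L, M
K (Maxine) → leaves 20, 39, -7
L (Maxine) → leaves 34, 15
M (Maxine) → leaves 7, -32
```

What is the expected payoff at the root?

7

C (Chance): 1/3·15 + 1/3·-40 + 1/3·35 = 3.33
D (Chance): 3/5·31 + 2/5·-34 = 5
E (Maxine): max(-25, 43, 35) = 43
B (Minnie): min(3.33, 5, 43) = 3.33
G (Maxine): max(16, -13) = 16
H (Maxine): max(5, 4) = 5
I (Maxine): max(-34, 46) = 46
F (Minnie): min(16, 5, 46) = 5
K (Maxine): max(20, 39, -7) = 39
L (Maxine): max(34, 15) = 34
M (Maxine): max(7, -32) = 7
J (Minnie): min(39, 34, 7) = 7
Root (Maxine): max(3.33, 5, 7) = 7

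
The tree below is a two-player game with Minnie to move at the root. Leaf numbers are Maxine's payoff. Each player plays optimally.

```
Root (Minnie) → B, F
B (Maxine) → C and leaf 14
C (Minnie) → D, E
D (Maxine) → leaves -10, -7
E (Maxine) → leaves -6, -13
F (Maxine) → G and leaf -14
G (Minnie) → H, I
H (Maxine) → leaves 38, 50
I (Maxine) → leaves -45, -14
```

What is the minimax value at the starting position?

-14

D (Maxine): max(-10, -7) = -7
E (Maxine): max(-6, -13) = -6
C (Minnie): min(-7, -6) = -7
B (Maxine): max(-7, 14) = 14
H (Maxine): max(38, 50) = 50
I (Maxine): max(-45, -14) = -14
G (Minnie): min(50, -14) = -14
F (Maxine): max(-14, -14) = -14
Root (Minnie): min(14, -14) = -14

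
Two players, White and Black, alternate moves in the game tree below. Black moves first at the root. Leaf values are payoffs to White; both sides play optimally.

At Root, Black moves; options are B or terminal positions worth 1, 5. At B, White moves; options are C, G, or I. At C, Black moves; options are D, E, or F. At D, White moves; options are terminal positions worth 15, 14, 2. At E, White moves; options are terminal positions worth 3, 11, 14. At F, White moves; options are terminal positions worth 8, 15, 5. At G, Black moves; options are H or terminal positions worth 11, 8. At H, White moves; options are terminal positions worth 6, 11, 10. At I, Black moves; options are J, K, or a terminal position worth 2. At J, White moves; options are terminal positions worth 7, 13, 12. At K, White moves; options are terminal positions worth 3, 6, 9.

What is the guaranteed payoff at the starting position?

D (White): max(15, 14, 2) = 15
E (White): max(3, 11, 14) = 14
F (White): max(8, 15, 5) = 15
C (Black): min(15, 14, 15) = 14
H (White): max(6, 11, 10) = 11
G (Black): min(11, 11, 8) = 8
J (White): max(7, 13, 12) = 13
K (White): max(3, 6, 9) = 9
I (Black): min(13, 9, 2) = 2
B (White): max(14, 8, 2) = 14
Root (Black): min(14, 1, 5) = 1

1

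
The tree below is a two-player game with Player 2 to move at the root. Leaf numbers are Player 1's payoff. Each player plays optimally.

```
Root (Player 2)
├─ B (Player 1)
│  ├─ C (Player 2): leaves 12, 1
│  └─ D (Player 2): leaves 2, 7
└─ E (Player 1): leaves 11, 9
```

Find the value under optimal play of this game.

C (Player 2): min(12, 1) = 1
D (Player 2): min(2, 7) = 2
B (Player 1): max(1, 2) = 2
E (Player 1): max(11, 9) = 11
Root (Player 2): min(2, 11) = 2

2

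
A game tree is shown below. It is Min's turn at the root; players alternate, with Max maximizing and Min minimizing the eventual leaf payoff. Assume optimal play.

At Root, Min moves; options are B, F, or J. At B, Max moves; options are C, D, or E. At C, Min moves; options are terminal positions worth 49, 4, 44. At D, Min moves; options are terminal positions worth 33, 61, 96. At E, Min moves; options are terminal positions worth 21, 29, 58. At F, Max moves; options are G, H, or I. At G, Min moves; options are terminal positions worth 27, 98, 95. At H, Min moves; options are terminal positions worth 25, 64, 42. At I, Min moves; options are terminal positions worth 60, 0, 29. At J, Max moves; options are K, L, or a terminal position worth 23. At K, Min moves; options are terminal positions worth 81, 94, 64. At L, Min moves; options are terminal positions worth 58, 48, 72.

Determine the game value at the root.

C (Min): min(49, 4, 44) = 4
D (Min): min(33, 61, 96) = 33
E (Min): min(21, 29, 58) = 21
B (Max): max(4, 33, 21) = 33
G (Min): min(27, 98, 95) = 27
H (Min): min(25, 64, 42) = 25
I (Min): min(60, 0, 29) = 0
F (Max): max(27, 25, 0) = 27
K (Min): min(81, 94, 64) = 64
L (Min): min(58, 48, 72) = 48
J (Max): max(64, 48, 23) = 64
Root (Min): min(33, 27, 64) = 27

27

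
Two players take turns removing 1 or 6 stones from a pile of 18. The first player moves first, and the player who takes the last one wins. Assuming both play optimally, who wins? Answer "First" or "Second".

Positions where the player to move wins (W) vs loses (L):
i:   0  1  2  3  4  5  6  7  8  9 10 11 12 13 14 15 16 17 18
     L  W  L  W  L  W  W  L  W  L  W  L  W  W  L  W  L  W  L
Position 18 is L, so the second player wins.

Second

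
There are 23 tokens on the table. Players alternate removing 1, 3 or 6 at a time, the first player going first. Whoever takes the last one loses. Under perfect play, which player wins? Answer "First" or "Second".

W/L table (W = player to move can force a win):
i:   0  1  2  3  4  5  6  7  8  9 10 11 12 13 14 15 16 17 18 19 20 21 22 23
     W  L  W  L  W  L  W  W  W  W  L  W  L  W  L  W  W  W  W  L  W  L  W  L
Position 23 is L, so the second player wins.

Second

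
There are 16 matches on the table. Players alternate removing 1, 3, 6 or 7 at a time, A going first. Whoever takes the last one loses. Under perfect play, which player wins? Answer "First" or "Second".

First

i:   0  1  2  3  4  5  6  7  8  9 10 11 12 13 14 15 16
     W  L  W  L  W  L  W  W  W  W  W  W  W  L  W  L  W
Position 16 is W, so the first player wins.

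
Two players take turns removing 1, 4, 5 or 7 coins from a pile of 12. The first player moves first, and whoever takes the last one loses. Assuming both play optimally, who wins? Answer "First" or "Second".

i:   0  1  2  3  4  5  6  7  8  9 10 11 12
     W  L  W  L  W  W  W  W  W  L  W  L  W
Position 12 is W, so the first player wins.

First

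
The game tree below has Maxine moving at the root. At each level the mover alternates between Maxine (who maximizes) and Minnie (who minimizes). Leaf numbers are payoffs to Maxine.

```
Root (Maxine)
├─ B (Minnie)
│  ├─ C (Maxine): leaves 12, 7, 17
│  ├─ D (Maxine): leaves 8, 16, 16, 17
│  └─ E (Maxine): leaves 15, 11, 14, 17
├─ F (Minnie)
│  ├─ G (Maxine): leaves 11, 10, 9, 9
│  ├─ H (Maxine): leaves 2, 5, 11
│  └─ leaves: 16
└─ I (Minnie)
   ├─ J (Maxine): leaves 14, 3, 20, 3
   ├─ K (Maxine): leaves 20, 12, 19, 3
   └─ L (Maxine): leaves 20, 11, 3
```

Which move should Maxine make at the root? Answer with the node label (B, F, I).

I

C (Maxine): max(12, 7, 17) = 17
D (Maxine): max(8, 16, 16, 17) = 17
E (Maxine): max(15, 11, 14, 17) = 17
B (Minnie): min(17, 17, 17) = 17
G (Maxine): max(11, 10, 9, 9) = 11
H (Maxine): max(2, 5, 11) = 11
F (Minnie): min(11, 11, 16) = 11
J (Maxine): max(14, 3, 20, 3) = 20
K (Maxine): max(20, 12, 19, 3) = 20
L (Maxine): max(20, 11, 3) = 20
I (Minnie): min(20, 20, 20) = 20
Root (Maxine): max(17, 11, 20) = 20
Maxine picks the child with the highest value: I (value 20).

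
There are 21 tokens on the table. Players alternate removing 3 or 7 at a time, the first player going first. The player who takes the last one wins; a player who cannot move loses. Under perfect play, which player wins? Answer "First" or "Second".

W/L table (W = player to move can force a win):
i:   0  1  2  3  4  5  6  7  8  9 10 11 12 13 14 15 16 17 18 19 20 21
     L  L  L  W  W  W  L  W  W  W  L  L  L  W  W  W  L  W  W  W  L  L
Position 21 is L, so the second player wins.

Second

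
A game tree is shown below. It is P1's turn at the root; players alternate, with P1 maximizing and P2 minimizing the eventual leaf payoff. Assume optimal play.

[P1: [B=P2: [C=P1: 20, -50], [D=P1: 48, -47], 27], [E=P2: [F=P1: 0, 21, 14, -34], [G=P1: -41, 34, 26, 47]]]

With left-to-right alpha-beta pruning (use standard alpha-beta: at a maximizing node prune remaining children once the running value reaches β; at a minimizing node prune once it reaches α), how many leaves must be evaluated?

10

C [α=-∞,β=+∞]: v=20
D [α=-∞,β=20]: v=48 after child 1 ≥ β → β-cutoff, skip 1
B [α=-∞,β=+∞]: v=20
F [α=20,β=+∞]: v=21
G [α=20,β=21]: v=34 after child 2 ≥ β → β-cutoff, skip 2
E [α=20,β=+∞]: v=21
Root [α=-∞,β=+∞]: v=21
Leaves evaluated: 10 of 13.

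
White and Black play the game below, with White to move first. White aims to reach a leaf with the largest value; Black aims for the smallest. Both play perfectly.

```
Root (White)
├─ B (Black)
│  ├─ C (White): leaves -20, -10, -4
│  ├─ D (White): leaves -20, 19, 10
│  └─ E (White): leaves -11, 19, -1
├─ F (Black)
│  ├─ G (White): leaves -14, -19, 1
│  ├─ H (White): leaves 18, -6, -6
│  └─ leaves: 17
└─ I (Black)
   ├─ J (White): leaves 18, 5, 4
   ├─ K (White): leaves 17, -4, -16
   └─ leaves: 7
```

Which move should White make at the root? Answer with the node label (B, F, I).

I

C (White): max(-20, -10, -4) = -4
D (White): max(-20, 19, 10) = 19
E (White): max(-11, 19, -1) = 19
B (Black): min(-4, 19, 19) = -4
G (White): max(-14, -19, 1) = 1
H (White): max(18, -6, -6) = 18
F (Black): min(1, 18, 17) = 1
J (White): max(18, 5, 4) = 18
K (White): max(17, -4, -16) = 17
I (Black): min(18, 17, 7) = 7
Root (White): max(-4, 1, 7) = 7
White picks the child with the highest value: I (value 7).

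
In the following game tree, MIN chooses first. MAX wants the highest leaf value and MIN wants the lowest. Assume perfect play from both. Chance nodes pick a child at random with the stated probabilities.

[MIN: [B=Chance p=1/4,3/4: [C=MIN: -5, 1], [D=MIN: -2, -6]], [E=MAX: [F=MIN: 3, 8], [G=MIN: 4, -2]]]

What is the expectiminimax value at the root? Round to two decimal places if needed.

-5.75

C (MIN): min(-5, 1) = -5
D (MIN): min(-2, -6) = -6
B (Chance): 1/4·-5 + 3/4·-6 = -5.75
F (MIN): min(3, 8) = 3
G (MIN): min(4, -2) = -2
E (MAX): max(3, -2) = 3
Root (MIN): min(-5.75, 3) = -5.75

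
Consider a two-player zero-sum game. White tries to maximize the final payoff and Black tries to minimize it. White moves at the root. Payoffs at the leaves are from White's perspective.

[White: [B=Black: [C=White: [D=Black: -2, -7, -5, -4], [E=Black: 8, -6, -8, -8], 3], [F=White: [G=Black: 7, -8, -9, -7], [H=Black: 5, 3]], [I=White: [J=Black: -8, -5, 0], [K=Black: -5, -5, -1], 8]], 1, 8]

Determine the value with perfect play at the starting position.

D (Black): min(-2, -7, -5, -4) = -7
E (Black): min(8, -6, -8, -8) = -8
C (White): max(-7, -8, 3) = 3
G (Black): min(7, -8, -9, -7) = -9
H (Black): min(5, 3) = 3
F (White): max(-9, 3) = 3
J (Black): min(-8, -5, 0) = -8
K (Black): min(-5, -5, -1) = -5
I (White): max(-8, -5, 8) = 8
B (Black): min(3, 3, 8) = 3
Root (White): max(3, 1, 8) = 8

8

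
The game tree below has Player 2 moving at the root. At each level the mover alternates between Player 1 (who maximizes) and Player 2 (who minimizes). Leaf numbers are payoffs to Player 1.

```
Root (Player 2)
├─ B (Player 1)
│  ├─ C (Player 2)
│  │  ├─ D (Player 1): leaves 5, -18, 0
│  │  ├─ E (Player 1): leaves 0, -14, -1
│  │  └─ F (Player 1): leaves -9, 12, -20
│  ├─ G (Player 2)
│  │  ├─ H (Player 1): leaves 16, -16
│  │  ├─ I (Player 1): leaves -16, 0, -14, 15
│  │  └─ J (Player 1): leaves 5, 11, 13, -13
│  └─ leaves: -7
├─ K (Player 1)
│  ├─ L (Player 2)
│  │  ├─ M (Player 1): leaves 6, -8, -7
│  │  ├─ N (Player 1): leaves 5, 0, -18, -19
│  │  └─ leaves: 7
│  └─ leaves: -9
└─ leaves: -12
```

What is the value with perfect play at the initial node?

-12

D (Player 1): max(5, -18, 0) = 5
E (Player 1): max(0, -14, -1) = 0
F (Player 1): max(-9, 12, -20) = 12
C (Player 2): min(5, 0, 12) = 0
H (Player 1): max(16, -16) = 16
I (Player 1): max(-16, 0, -14, 15) = 15
J (Player 1): max(5, 11, 13, -13) = 13
G (Player 2): min(16, 15, 13) = 13
B (Player 1): max(0, 13, -7) = 13
M (Player 1): max(6, -8, -7) = 6
N (Player 1): max(5, 0, -18, -19) = 5
L (Player 2): min(6, 5, 7) = 5
K (Player 1): max(5, -9) = 5
Root (Player 2): min(13, 5, -12) = -12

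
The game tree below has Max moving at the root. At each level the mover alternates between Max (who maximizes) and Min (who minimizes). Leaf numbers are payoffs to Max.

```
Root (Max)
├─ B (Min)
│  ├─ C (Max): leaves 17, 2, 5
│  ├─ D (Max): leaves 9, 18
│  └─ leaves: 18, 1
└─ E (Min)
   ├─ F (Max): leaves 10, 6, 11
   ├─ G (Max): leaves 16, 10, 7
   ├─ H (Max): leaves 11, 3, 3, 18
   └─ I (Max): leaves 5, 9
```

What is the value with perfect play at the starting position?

9

C (Max): max(17, 2, 5) = 17
D (Max): max(9, 18) = 18
B (Min): min(17, 18, 18, 1) = 1
F (Max): max(10, 6, 11) = 11
G (Max): max(16, 10, 7) = 16
H (Max): max(11, 3, 3, 18) = 18
I (Max): max(5, 9) = 9
E (Min): min(11, 16, 18, 9) = 9
Root (Max): max(1, 9) = 9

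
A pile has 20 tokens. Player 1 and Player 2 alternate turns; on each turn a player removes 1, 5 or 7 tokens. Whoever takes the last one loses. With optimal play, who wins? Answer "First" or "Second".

Compute winning (W) and losing (L) positions by backward induction:
i:   0  1  2  3  4  5  6  7  8  9 10 11 12 13 14 15 16 17 18 19 20
     W  L  W  L  W  L  W  L  W  L  W  L  W  L  W  L  W  L  W  L  W
Position 20 is W, so the first player wins.

First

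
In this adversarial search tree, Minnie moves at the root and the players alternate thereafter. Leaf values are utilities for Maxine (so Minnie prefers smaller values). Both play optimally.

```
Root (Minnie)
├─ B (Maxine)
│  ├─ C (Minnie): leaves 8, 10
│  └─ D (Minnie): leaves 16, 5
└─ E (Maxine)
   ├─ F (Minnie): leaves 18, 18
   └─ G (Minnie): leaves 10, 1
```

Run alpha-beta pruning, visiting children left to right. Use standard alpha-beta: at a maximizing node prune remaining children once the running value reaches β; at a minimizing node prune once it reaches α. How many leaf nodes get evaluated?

C [α=-∞,β=+∞]: v=8
D [α=8,β=+∞]: v=5
B [α=-∞,β=+∞]: v=8
F [α=-∞,β=8]: v=18
E [α=-∞,β=8]: v=18 after child 1 ≥ β → β-cutoff, skip 1
Root [α=-∞,β=+∞]: v=8
Leaves evaluated: 6 of 8.

6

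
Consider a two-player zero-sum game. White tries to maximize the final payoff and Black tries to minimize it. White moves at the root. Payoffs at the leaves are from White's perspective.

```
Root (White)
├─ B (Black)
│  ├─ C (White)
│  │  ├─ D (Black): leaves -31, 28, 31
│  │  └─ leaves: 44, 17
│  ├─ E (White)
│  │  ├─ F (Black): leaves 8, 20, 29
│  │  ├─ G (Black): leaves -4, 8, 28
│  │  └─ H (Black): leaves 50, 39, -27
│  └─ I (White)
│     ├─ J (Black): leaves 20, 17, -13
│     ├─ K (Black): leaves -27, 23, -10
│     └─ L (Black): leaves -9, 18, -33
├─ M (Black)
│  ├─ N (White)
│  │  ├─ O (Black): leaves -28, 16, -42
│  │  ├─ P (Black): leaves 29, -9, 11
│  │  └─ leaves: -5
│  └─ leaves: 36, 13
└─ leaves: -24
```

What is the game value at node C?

D: min(-31, 28, 31) = -31
C: max(-31, 44, 17) = 44

44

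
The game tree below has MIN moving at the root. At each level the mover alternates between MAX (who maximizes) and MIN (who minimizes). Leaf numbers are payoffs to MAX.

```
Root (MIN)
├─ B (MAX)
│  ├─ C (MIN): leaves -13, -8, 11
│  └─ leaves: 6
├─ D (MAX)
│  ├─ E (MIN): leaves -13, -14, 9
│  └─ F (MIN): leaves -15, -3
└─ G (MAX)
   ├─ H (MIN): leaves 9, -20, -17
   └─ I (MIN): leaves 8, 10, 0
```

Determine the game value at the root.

-14

C (MIN): min(-13, -8, 11) = -13
B (MAX): max(-13, 6) = 6
E (MIN): min(-13, -14, 9) = -14
F (MIN): min(-15, -3) = -15
D (MAX): max(-14, -15) = -14
H (MIN): min(9, -20, -17) = -20
I (MIN): min(8, 10, 0) = 0
G (MAX): max(-20, 0) = 0
Root (MIN): min(6, -14, 0) = -14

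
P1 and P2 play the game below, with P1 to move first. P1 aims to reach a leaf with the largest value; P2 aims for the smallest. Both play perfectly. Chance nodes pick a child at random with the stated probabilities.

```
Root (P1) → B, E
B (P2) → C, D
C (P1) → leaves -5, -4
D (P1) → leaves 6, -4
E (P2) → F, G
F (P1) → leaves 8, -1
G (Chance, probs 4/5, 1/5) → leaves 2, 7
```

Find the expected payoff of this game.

3

C (P1): max(-5, -4) = -4
D (P1): max(6, -4) = 6
B (P2): min(-4, 6) = -4
F (P1): max(8, -1) = 8
G (Chance): 4/5·2 + 1/5·7 = 3
E (P2): min(8, 3) = 3
Root (P1): max(-4, 3) = 3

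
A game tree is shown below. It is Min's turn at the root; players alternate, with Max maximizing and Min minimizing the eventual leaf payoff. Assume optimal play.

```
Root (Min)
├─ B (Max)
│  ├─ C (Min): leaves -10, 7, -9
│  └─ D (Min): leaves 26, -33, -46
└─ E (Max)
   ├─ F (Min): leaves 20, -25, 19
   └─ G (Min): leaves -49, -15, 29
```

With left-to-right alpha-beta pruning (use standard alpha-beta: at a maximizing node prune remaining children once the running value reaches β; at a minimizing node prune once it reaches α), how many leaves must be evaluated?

9

C [α=-∞,β=+∞]: v=-10
D [α=-10,β=+∞]: v=-33 after child 2 ≤ α → α-cutoff, skip 1
B [α=-∞,β=+∞]: v=-10
F [α=-∞,β=-10]: v=-25
G [α=-25,β=-10]: v=-49 after child 1 ≤ α → α-cutoff, skip 2
E [α=-∞,β=-10]: v=-25
Root [α=-∞,β=+∞]: v=-25
Leaves evaluated: 9 of 12.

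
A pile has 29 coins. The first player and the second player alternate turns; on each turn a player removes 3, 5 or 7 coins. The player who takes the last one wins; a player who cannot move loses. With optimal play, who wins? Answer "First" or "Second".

First

Mark each pile size as W (mover wins) or L (mover loses):
i:   0  1  2  3  4  5  6  7  8  9 10 11 12 13 14 15 16 17 18 19 20 21 22 23 24 25 26 27 28 29
     L  L  L  W  W  W  W  W  W  W  L  L  L  W  W  W  W  W  W  W  L  L  L  W  W  W  W  W  W  W
Position 29 is W, so the first player wins.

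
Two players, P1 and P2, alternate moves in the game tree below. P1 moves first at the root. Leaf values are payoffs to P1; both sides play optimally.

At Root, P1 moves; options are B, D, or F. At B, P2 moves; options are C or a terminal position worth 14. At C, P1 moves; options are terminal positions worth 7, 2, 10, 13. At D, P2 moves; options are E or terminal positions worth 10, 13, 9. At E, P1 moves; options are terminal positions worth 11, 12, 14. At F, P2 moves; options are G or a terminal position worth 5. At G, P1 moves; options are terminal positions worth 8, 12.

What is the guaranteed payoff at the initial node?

13

C (P1): max(7, 2, 10, 13) = 13
B (P2): min(13, 14) = 13
E (P1): max(11, 12, 14) = 14
D (P2): min(14, 10, 13, 9) = 9
G (P1): max(8, 12) = 12
F (P2): min(12, 5) = 5
Root (P1): max(13, 9, 5) = 13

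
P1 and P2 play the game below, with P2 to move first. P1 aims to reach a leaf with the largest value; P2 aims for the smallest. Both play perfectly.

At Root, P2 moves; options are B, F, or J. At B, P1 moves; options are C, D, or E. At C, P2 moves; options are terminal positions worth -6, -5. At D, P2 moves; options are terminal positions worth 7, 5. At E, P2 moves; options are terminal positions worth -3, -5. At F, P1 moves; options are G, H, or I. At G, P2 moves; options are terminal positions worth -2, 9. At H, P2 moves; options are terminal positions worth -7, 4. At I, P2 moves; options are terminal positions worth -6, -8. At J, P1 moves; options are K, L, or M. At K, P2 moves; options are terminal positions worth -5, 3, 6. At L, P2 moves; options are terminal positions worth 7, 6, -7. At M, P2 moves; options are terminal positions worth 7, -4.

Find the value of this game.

-4

C (P2): min(-6, -5) = -6
D (P2): min(7, 5) = 5
E (P2): min(-3, -5) = -5
B (P1): max(-6, 5, -5) = 5
G (P2): min(-2, 9) = -2
H (P2): min(-7, 4) = -7
I (P2): min(-6, -8) = -8
F (P1): max(-2, -7, -8) = -2
K (P2): min(-5, 3, 6) = -5
L (P2): min(7, 6, -7) = -7
M (P2): min(7, -4) = -4
J (P1): max(-5, -7, -4) = -4
Root (P2): min(5, -2, -4) = -4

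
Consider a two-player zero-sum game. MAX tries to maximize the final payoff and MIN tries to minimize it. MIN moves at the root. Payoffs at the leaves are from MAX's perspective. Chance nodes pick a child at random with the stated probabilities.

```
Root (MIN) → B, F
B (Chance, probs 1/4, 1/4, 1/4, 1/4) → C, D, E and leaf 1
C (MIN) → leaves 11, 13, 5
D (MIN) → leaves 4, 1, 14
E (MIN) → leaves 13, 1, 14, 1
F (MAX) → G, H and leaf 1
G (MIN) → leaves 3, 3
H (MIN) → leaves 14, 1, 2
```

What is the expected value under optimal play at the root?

C (MIN): min(11, 13, 5) = 5
D (MIN): min(4, 1, 14) = 1
E (MIN): min(13, 1, 14, 1) = 1
B (Chance): 1/4·5 + 1/4·1 + 1/4·1 + 1/4·1 = 2
G (MIN): min(3, 3) = 3
H (MIN): min(14, 1, 2) = 1
F (MAX): max(3, 1, 1) = 3
Root (MIN): min(2, 3) = 2

2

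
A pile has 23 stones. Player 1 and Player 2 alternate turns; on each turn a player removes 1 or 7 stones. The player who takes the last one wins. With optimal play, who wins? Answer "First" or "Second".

Positions where the player to move wins (W) vs loses (L):
i:   0  1  2  3  4  5  6  7  8  9 10 11 12 13 14 15 16 17 18 19 20 21 22 23
     L  W  L  W  L  W  L  W  L  W  L  W  L  W  L  W  L  W  L  W  L  W  L  W
Position 23 is W, so the first player wins.

First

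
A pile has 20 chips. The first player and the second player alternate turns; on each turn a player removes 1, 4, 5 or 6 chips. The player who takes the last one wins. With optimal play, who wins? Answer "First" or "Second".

Second

i:   0  1  2  3  4  5  6  7  8  9 10 11 12 13 14 15 16 17 18 19 20
     L  W  L  W  W  W  W  W  W  L  W  L  W  W  W  W  W  W  L  W  L
Position 20 is L, so the second player wins.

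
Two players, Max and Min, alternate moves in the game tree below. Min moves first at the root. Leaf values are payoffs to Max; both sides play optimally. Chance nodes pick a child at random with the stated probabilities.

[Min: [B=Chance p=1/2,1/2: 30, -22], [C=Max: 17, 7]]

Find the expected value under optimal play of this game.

B (Chance): 1/2·30 + 1/2·-22 = 4
C (Max): max(17, 7) = 17
Root (Min): min(4, 17) = 4

4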